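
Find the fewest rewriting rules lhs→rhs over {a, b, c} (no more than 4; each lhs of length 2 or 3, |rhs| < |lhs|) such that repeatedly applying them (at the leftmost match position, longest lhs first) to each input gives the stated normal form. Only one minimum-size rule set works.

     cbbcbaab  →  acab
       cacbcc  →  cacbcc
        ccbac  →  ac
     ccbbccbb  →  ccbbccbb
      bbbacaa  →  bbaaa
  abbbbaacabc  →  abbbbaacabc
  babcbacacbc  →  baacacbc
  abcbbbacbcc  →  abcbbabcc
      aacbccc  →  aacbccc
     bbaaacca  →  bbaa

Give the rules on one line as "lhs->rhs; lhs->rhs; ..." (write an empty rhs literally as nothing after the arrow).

  | cbbcbaab => cbbacab => cbaab => acab
  | cacbcc
  | ccbac => cacc => cba => ac
  | ccbbccbb

aab->; acc->ba; bac->a; cba->ac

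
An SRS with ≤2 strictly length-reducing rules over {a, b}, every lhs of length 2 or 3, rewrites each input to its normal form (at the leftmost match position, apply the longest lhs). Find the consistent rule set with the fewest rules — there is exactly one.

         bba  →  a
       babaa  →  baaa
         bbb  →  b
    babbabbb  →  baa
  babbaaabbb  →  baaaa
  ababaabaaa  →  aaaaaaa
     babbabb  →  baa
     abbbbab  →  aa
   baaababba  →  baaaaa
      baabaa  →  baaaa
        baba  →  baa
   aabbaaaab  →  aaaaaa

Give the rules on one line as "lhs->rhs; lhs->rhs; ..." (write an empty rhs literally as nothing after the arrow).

ab->a; bb->

  | bba => a
  | babaa => baaa
  | bbb => b
  | babbabbb => bababbb => baabbb => baabb => baab => baa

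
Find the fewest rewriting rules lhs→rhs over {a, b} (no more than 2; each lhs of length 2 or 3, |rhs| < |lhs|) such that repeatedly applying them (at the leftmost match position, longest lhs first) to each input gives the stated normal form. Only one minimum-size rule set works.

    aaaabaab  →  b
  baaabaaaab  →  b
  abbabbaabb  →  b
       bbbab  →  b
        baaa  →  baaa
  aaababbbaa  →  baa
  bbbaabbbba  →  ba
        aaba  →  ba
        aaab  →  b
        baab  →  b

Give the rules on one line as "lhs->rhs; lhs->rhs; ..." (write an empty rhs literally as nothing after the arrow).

ab->b; bb->b

  | aaaabaab => aaabaab => aabaab => abaab => baab => bab => bb => b
  | baaabaaaab => baabaaaab => babaaaab => bbaaaab => baaaab => baaab => baab => bab => bb => b
  | abbabbaabb => bbabbaabb => babbaabb => bbbaabb => bbaabb => baabb => babb => bbb => bb => b
  | bbbab => bbab => bab => bb => b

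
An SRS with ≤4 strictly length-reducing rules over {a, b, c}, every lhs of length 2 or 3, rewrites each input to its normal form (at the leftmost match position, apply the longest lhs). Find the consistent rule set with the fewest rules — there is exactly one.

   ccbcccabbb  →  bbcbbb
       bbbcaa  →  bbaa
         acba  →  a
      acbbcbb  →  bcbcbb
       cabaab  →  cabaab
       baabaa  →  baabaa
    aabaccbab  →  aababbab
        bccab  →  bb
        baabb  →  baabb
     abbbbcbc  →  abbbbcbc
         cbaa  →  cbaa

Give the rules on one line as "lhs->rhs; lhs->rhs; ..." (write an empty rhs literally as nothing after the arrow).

  | ccbcccabbb => bbcccabbb => bbcbbb
  | bbbcaa => bbaa
  | acba => bca => a
  | acbbcbb => bcbcbb

acb->bc; bca->a; cca->; ccb->bb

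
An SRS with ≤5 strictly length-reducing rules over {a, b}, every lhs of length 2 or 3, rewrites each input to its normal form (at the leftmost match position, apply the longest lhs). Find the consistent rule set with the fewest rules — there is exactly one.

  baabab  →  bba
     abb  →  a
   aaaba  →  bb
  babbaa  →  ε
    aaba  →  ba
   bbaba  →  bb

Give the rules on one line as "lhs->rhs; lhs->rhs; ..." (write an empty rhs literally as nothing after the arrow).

aa->; aaa->bb; ab->a; bbb->aa

  | baabab => bbab => bba
  | abb => ab => a
  | aaaba => bbba => aaa => bb
  | babbaa => babaa => baaa => bbb => aa => ε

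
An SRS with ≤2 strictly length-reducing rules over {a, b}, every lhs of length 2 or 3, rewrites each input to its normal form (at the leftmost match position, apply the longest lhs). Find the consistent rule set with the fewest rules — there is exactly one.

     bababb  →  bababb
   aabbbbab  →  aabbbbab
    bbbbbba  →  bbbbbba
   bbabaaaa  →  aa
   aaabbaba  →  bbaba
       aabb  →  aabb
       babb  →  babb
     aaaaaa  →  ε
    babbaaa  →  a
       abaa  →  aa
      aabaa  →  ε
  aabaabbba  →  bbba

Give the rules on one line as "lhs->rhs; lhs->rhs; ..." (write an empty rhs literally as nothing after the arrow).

aaa->; baa->a

  | bababb
  | aabbbbab
  | bbbbbba
  | bbabaaaa => bbaaaa => baaa => aa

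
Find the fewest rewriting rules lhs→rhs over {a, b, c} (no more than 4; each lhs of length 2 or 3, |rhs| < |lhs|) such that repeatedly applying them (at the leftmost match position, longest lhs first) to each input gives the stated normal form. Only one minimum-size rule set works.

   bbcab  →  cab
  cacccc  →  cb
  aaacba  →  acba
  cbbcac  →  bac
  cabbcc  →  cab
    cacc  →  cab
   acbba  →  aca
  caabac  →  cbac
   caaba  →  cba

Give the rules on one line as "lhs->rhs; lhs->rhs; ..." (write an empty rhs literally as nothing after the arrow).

  | bbcab => cab
  | cacccc => cabcc => caab => cb
  | aaacba => acba
  | cbbcac => ccac => bac

aa->; bb->; bcc->ab; cc->b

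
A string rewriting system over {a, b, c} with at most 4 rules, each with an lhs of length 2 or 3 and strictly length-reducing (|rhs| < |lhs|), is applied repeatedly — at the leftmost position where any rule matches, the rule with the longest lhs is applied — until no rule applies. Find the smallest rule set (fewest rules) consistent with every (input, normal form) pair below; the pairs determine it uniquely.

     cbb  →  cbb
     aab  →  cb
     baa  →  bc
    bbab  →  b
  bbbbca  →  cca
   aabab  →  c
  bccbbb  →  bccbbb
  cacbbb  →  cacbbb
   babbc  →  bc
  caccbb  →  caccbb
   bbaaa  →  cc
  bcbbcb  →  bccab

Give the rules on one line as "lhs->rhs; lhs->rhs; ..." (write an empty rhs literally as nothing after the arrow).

aa->c; bab->; bbc->ca

  | cbb
  | aab => cb
  | baa => bc
  | bbab => b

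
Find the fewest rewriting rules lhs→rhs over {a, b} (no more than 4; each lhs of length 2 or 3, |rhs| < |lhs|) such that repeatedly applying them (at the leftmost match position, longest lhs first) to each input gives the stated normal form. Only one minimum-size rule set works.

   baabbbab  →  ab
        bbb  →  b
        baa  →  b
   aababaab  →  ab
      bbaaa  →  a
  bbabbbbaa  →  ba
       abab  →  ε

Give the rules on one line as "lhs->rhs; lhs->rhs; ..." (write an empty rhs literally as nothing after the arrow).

aa->; aba->b; abb->ab; bb->

  | baabbbab => bbbbab => bbab => ab
  | bbb => b
  | baa => b
  | aababaab => babaab => bbab => ab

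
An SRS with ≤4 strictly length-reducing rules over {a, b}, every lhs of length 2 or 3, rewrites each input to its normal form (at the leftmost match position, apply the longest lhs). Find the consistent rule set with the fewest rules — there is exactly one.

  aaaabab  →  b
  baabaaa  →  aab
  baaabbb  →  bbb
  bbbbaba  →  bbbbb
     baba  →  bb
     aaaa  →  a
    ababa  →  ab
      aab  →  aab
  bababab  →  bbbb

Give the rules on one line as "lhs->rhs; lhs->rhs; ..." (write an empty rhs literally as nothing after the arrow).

aaa->; abb->ba; ba->b; baa->ab

  | aaaabab => abab => abb => ba => b
  | baabaaa => abbaaa => baaaa => abaa => aab
  | baaabbb => ababbb => abbbb => babb => bbb
  | bbbbaba => bbbbba => bbbbb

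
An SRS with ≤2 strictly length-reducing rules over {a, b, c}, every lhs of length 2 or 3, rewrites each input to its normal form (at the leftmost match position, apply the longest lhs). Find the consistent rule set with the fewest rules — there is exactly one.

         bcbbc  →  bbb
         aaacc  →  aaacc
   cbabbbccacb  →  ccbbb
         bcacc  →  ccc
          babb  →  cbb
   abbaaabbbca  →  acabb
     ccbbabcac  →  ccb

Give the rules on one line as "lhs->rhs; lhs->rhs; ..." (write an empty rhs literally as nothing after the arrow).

ba->c; bc->b

  | bcbbc => bbbc => bbb
  | aaacc
  | cbabbbccacb => ccbbbccacb => ccbbbcacb => ccbbbacb => ccbbccb => ccbbcb => ccbbb
  | bcacc => bacc => ccc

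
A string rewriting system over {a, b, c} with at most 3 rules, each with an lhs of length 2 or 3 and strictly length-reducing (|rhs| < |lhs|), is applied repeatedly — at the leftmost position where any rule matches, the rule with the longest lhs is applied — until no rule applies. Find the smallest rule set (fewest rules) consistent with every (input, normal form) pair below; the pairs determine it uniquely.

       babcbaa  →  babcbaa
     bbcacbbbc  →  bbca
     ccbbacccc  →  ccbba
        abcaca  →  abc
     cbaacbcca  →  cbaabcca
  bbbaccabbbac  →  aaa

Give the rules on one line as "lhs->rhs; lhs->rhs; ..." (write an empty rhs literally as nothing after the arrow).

  | babcbaa
  | bbcacbbbc => bbcabbbc => bbcac => bbca
  | ccbbacccc => ccbbaccc => ccbbacc => ccbbac => ccbba
  | abcaca => abcaa => abc

ac->a; bbb->; caa->c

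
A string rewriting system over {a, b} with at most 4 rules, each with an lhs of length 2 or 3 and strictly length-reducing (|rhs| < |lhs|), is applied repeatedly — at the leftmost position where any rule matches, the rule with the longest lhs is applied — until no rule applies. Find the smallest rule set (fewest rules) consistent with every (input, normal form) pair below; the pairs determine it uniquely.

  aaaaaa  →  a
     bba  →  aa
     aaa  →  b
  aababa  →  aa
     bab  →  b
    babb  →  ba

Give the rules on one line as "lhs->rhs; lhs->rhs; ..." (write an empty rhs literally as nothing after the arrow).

  | aaaaaa => baaa => bb => a
  | bba => aa
  | aaa => b
  | aababa => aaba => aa

aaa->b; ab->; abb->a; bb->a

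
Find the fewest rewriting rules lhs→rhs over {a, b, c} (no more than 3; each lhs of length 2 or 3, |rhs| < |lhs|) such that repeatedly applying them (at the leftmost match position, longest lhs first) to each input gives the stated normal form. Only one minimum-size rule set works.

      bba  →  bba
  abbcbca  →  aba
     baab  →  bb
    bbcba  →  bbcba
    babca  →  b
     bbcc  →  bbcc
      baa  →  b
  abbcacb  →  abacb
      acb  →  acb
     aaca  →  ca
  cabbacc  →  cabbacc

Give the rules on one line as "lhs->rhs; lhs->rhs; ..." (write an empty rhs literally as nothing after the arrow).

aa->; bca->a

  | bba
  | abbcbca => abbca => aba
  | baab => bb
  | bbcba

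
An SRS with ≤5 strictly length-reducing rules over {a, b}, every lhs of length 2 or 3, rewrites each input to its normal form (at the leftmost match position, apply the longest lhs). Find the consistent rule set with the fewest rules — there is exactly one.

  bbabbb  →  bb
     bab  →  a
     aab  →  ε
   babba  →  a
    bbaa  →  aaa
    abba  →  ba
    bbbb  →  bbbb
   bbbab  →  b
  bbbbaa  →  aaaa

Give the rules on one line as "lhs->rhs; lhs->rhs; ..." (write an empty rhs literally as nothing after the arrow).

aab->; ab->; bab->a; bba->aa

  | bbabbb => aabbb => bb
  | bab => a
  | aab => ε
  | babba => aba => a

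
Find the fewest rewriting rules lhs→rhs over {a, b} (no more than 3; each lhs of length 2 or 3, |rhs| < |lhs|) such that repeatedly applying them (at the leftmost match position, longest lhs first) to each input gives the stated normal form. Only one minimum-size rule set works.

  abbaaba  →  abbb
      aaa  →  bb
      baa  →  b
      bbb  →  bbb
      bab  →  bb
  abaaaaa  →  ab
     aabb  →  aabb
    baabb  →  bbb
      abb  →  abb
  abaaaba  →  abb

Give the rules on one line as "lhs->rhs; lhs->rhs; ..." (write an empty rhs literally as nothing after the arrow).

  | abbaaba => abbaba => abbba => abbb
  | aaa => bb
  | baa => ba => b
  | bbb

aaa->bb; ba->b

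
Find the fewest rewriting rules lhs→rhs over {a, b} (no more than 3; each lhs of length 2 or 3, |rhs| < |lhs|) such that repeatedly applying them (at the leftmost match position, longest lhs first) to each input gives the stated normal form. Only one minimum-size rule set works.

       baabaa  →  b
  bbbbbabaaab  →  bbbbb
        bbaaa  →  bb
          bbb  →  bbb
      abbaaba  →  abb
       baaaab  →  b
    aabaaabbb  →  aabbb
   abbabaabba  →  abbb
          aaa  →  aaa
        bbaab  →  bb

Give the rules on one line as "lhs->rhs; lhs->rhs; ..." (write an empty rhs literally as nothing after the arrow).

ba->b; bab->b

  | baabaa => babaa => baa => ba => b
  | bbbbbabaaab => bbbbbaaab => bbbbbaab => bbbbbab => bbbbb
  | bbaaa => bbaa => bba => bb
  | bbb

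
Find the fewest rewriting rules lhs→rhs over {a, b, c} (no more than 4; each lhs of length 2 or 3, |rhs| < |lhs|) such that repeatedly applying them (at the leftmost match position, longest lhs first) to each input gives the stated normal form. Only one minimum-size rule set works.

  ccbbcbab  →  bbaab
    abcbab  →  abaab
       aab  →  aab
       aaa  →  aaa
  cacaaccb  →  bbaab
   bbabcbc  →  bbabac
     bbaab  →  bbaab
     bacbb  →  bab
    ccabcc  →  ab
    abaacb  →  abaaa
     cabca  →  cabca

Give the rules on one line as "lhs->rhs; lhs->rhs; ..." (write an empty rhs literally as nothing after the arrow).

cac->bb; cb->a; cbb->b; cc->

  | ccbbcbab => bbcbab => bbaab
  | abcbab => abaab
  | aab
  | aaa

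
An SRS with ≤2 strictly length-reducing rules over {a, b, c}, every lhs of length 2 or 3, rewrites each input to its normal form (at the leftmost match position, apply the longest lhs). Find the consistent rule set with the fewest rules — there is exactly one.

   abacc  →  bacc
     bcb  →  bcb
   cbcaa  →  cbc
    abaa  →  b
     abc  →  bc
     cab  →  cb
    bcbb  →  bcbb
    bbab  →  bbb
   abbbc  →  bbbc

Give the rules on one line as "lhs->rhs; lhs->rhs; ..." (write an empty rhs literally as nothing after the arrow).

aa->; ab->b

  | abacc => bacc
  | bcb
  | cbcaa => cbc
  | abaa => baa => b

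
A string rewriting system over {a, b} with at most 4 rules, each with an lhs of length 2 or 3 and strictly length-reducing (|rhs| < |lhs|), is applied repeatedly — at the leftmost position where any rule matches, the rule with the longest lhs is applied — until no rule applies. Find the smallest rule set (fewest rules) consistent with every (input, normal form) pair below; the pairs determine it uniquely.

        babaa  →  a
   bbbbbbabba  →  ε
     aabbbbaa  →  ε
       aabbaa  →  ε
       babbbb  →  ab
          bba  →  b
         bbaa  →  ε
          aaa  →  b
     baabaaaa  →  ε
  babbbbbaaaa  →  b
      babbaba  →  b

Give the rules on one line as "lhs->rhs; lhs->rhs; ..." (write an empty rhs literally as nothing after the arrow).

  | babaa => baa => a
  | bbbbbbabba => abbbabba => aaabba => bbba => aa => ε
  | aabbbbaa => bbbbaa => abaa => aa => ε
  | aabbaa => bbaa => ba => ε

aa->; aaa->b; ba->; bbb->a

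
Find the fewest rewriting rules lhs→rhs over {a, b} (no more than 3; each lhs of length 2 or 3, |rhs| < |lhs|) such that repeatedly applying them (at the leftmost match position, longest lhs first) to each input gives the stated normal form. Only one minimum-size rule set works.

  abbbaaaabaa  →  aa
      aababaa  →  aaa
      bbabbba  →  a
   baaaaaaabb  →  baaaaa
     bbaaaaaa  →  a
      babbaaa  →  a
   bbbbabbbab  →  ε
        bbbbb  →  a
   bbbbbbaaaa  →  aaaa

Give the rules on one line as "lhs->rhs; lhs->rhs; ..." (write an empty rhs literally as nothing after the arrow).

  | abbbaaaabaa => bbaaaabaa => bbaaabaa => bbaabaa => bbabaa => bbbaa => abaa => aa
  | aababaa => aabaa => aaa
  | bbabbba => bbbbba => abbba => bba => bb => a
  | baaaaaaabb => baaaaaab => baaaaa

ab->; bb->a; bba->bb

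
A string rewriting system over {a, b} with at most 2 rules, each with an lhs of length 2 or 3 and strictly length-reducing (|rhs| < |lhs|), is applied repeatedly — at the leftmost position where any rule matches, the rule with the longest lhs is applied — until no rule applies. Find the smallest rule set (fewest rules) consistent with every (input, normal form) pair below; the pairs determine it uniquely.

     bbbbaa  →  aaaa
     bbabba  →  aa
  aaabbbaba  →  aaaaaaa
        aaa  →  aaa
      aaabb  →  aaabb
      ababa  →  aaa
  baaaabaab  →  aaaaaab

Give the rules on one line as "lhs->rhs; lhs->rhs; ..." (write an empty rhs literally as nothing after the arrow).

ba->a; bbb->aa

  | bbbbaa => aabaa => aaaa
  | bbabba => babba => abba => aba => aa
  | aaabbbaba => aaaaaaba => aaaaaaa
  | aaa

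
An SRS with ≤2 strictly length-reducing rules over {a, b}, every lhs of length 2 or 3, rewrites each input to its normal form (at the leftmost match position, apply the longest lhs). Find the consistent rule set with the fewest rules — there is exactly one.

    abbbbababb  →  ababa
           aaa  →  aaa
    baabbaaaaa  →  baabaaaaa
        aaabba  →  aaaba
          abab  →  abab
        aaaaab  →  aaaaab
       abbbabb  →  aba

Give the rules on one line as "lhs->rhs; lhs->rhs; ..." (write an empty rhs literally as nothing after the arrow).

bb->; bba->ba

  | abbbbababb => abbababb => abababb => ababa
  | aaa
  | baabbaaaaa => baabaaaaa
  | aaabba => aaaba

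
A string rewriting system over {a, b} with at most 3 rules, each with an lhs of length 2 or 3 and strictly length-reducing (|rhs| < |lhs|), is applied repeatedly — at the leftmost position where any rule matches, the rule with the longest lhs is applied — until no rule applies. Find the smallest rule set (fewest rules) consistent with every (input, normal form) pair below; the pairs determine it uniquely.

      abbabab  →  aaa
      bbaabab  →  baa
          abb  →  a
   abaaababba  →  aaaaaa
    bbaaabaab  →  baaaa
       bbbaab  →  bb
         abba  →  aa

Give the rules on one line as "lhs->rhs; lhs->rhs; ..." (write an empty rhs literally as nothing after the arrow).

ab->a; bba->b

  | abbabab => ababab => aabab => aaab => aaa
  | bbaabab => babab => baab => baa
  | abb => ab => a
  | abaaababba => aaaababba => aaaaabba => aaaaaba => aaaaaa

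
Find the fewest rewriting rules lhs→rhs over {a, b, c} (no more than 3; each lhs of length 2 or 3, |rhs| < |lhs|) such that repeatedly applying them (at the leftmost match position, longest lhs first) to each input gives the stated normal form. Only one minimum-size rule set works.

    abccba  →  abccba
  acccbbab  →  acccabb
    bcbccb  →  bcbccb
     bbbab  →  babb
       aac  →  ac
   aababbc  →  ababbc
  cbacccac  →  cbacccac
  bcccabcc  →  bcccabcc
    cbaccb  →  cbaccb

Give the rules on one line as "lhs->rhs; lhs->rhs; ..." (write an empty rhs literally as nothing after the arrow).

aa->a; bba->ab

  | abccba
  | acccbbab => acccabb
  | bcbccb
  | bbbab => babb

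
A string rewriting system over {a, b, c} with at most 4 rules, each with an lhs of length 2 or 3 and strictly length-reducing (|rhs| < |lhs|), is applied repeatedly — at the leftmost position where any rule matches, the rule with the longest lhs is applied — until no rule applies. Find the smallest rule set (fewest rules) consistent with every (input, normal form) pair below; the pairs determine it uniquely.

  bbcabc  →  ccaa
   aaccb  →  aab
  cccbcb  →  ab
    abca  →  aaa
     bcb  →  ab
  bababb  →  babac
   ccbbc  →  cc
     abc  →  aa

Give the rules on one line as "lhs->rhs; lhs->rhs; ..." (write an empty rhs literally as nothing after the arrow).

bb->c; bc->a; cb->b

  | bbcabc => ccabc => ccaa
  | aaccb => aacb => aab
  | cccbcb => ccbcb => cbcb => bcb => ab
  | abca => aaa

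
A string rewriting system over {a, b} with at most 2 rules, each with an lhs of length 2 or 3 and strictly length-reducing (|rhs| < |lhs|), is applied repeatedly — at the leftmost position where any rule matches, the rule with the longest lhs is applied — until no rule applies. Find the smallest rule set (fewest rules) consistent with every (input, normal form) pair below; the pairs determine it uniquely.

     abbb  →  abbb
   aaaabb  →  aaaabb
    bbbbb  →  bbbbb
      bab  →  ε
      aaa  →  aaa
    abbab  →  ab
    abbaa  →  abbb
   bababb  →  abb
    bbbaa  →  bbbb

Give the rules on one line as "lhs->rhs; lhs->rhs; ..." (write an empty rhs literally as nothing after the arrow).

  | abbb
  | aaaabb
  | bbbbb
  | bab => ε

baa->bb; bab->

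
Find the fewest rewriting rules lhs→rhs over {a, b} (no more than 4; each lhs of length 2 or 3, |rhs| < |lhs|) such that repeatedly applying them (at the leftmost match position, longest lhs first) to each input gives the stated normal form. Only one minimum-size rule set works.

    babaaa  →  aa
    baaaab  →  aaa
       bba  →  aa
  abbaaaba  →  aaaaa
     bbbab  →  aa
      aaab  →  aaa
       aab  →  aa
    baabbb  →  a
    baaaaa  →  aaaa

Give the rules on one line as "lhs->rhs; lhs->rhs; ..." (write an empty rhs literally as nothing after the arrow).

ab->a; ba->; bb->a

  | babaaa => baaa => aa
  | baaaab => aaab => aaa
  | bba => aa
  | abbaaaba => abaaaba => aaaaba => aaaaa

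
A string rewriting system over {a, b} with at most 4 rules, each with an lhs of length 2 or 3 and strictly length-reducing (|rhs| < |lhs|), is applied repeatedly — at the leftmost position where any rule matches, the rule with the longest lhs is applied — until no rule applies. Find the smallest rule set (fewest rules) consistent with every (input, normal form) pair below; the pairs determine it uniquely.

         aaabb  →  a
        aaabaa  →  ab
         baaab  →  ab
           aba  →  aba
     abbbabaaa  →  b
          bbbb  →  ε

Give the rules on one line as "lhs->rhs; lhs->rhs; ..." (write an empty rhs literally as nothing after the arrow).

aa->; aab->ba; bab->ab; bb->

  | aaabb => abb => a
  | aaabaa => abaa => ab
  | baaab => bab => ab
  | aba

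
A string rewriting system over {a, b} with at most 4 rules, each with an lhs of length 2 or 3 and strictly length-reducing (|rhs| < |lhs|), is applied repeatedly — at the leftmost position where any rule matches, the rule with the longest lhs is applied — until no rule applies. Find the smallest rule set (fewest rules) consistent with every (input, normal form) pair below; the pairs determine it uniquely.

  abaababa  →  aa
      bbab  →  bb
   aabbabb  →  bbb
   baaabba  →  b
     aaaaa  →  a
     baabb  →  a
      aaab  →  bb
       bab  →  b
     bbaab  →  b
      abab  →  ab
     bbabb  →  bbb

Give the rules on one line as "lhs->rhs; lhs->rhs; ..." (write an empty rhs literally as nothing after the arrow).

  | abaababa => aababa => aaba => aa
  | bbab => bb
  | aabbabb => aaabb => bbb
  | baaabba => aabba => aaa => b

aaa->b; abb->a; ba->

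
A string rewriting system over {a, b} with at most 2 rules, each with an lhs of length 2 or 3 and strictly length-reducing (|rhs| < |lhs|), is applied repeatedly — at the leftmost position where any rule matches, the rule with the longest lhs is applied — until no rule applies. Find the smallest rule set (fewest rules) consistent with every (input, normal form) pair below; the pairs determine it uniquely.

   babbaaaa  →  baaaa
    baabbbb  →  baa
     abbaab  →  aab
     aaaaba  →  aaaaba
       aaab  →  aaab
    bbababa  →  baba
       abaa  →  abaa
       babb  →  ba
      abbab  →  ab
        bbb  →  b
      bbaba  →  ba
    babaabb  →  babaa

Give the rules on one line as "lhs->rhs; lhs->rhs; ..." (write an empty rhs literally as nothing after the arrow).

  | babbaaaa => baaaa
  | baabbbb => baabb => baa
  | abbaab => aab
  | aaaaba

bb->; bba->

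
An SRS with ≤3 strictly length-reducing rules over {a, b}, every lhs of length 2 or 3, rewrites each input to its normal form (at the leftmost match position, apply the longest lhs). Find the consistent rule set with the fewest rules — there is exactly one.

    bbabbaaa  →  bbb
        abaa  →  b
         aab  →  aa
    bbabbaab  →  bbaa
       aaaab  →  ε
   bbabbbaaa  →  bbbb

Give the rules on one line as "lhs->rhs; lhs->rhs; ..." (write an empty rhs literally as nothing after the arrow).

aaa->b; ab->a; bab->

  | bbabbaaa => bbaaa => bbb
  | abaa => aaa => b
  | aab => aa
  | bbabbaab => bbaab => bbaa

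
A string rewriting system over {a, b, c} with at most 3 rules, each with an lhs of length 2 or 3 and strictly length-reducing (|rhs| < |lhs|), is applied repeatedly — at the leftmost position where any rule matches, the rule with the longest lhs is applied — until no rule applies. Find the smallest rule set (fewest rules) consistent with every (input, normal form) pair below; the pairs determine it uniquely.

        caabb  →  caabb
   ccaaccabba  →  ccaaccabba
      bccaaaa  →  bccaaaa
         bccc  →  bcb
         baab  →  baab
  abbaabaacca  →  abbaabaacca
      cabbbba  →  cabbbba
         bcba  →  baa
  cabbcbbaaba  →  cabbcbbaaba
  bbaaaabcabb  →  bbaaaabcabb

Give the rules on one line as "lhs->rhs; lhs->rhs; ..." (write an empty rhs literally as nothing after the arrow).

cba->aa; ccc->cb

  | caabb
  | ccaaccabba
  | bccaaaa
  | bccc => bcb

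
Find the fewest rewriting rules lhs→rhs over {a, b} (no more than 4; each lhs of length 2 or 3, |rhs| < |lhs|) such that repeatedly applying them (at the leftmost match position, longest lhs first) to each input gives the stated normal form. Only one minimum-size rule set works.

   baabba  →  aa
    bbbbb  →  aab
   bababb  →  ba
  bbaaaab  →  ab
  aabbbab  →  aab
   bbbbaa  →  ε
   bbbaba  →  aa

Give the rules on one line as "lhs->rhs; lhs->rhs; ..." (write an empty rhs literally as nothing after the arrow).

  | baabba => bba => aa
  | bbbbb => abbb => aab
  | bababb => bbabb => aabb => aaa => ba
  | bbaaaab => aaaaab => baaab => ab

aaa->ba; aba->ba; baa->; bb->a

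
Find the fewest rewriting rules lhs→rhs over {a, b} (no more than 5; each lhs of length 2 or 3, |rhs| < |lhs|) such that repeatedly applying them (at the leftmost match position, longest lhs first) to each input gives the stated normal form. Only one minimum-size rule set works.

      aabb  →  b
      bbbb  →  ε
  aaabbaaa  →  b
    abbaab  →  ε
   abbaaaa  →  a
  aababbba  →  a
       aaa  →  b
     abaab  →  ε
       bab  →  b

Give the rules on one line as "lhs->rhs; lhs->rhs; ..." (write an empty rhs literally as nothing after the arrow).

aa->b; aaa->b; ba->; bb->

  | aabb => bbb => b
  | bbbb => bb => ε
  | aaabbaaa => bbbaaa => baaa => aa => b
  | abbaab => aaab => bb => ε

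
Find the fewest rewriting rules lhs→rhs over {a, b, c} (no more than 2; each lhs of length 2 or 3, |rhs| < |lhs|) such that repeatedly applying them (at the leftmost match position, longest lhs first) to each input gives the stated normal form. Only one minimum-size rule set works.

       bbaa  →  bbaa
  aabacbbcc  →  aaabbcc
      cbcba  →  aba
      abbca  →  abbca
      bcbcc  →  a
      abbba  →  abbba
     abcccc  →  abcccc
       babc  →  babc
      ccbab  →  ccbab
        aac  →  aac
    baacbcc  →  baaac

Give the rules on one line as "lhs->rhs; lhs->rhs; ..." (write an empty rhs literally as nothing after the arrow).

bac->a; cbc->a

  | bbaa
  | aabacbbcc => aaabbcc
  | cbcba => aba
  | abbca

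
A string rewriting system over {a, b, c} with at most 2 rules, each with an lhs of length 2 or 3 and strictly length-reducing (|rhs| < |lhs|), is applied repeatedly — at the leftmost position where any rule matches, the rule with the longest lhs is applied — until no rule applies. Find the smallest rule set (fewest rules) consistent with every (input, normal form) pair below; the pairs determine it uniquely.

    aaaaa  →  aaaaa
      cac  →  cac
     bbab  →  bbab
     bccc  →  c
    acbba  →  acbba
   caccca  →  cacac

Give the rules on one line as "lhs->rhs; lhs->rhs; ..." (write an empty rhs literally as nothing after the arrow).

bcc->; cca->ac

  | aaaaa
  | cac
  | bbab
  | bccc => c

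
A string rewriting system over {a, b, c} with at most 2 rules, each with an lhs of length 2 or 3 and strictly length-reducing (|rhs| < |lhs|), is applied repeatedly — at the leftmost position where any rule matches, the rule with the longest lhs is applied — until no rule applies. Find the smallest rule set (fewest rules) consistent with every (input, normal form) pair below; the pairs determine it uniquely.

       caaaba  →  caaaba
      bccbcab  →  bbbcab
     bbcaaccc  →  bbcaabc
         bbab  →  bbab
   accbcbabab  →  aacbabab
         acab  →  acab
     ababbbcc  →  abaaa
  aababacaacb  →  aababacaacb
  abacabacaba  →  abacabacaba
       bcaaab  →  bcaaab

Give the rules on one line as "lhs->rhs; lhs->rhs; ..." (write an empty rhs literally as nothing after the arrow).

abb->aa; cc->b

  | caaaba
  | bccbcab => bbbcab
  | bbcaaccc => bbcaabc
  | bbab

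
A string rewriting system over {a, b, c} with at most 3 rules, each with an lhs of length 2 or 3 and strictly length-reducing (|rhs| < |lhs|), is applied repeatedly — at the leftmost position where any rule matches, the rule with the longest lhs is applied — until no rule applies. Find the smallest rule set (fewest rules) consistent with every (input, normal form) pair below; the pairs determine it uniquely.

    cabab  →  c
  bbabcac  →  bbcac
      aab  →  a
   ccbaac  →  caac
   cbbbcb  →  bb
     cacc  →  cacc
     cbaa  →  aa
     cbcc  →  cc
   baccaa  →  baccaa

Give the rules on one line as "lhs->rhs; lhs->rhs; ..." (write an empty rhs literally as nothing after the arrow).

  | cabab => cab => c
  | bbabcac => bbcac
  | aab => a
  | ccbaac => caac

ab->; cb->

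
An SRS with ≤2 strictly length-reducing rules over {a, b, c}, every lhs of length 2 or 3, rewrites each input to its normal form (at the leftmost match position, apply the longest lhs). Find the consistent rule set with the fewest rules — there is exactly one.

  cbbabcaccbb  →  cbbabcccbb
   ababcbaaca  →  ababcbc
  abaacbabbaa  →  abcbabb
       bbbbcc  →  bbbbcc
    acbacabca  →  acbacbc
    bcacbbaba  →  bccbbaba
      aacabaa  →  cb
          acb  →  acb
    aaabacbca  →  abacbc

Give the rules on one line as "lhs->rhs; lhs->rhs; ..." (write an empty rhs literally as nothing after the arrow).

  | cbbabcaccbb => cbbabcccbb
  | ababcbaaca => ababcbca => ababcbc
  | abaacbabbaa => abcbabbaa => abcbabb
  | bbbbcc

aa->; ca->c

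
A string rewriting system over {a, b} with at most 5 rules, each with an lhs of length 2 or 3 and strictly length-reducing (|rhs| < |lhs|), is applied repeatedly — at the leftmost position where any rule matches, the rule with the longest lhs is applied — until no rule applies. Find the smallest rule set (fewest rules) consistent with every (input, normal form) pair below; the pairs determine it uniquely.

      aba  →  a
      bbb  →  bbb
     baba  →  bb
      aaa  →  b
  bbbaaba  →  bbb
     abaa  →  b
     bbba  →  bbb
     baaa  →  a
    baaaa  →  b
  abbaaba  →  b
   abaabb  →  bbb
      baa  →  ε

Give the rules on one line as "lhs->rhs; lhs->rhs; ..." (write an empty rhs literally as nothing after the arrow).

  | aba => a
  | bbb
  | baba => bba => bb
  | aaa => ba => b

aa->b; ab->; ba->b; baa->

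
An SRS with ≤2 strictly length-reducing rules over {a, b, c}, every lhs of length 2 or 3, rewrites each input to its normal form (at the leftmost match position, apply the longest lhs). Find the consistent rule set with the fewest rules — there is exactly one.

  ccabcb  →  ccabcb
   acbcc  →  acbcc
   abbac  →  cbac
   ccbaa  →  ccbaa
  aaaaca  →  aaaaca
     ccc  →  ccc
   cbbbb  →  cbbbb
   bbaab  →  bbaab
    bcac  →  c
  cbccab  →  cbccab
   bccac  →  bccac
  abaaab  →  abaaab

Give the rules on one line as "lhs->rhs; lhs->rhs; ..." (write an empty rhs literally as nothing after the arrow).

  | ccabcb
  | acbcc
  | abbac => cbac
  | ccbaa

abb->cb; bca->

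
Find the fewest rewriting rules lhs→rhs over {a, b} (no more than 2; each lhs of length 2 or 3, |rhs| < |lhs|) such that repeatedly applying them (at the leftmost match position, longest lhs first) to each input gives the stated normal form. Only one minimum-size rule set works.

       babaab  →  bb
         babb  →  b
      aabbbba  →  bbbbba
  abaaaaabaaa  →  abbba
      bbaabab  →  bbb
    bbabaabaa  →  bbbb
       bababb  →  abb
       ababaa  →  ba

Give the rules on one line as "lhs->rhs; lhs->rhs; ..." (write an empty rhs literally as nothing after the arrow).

aa->b; bab->

  | babaab => aab => bb
  | babb => b
  | aabbbba => bbbbba
  | abaaaaabaaa => abbaaabaaa => abbbabaaa => abbaaa => abbba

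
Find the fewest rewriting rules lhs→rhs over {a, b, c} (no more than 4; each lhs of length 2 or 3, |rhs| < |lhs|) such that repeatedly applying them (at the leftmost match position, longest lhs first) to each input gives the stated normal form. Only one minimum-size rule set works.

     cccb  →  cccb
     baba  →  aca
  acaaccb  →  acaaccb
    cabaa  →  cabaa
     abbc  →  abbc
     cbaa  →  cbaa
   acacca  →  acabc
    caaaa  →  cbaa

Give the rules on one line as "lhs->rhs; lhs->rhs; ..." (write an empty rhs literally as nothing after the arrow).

  | cccb
  | baba => aca
  | acaaccb
  | cabaa

aaa->ba; bab->ac; cca->bc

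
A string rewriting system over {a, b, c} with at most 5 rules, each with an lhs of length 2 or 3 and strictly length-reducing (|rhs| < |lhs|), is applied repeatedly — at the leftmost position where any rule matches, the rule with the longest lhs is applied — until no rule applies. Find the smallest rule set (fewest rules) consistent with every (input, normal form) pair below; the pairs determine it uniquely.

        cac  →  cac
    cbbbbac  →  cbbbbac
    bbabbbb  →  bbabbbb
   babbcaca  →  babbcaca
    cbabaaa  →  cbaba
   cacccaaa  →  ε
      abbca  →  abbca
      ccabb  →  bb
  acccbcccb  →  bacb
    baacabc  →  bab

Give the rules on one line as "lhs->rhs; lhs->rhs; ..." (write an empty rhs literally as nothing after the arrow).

  | cac
  | cbbbbac
  | bbabbbb
  | babbcaca

aa->; abc->cb; cbc->bc; cc->a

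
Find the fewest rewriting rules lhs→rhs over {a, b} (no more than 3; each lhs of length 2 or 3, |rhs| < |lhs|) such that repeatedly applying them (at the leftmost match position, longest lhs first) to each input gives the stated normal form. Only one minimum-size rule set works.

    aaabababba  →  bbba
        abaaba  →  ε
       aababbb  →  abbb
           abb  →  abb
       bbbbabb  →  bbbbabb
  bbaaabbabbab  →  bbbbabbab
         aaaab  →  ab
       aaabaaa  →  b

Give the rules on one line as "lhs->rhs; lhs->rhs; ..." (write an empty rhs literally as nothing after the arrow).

aaa->; aba->

  | aaabababba => bababba => bbba
  | abaaba => aba => ε
  | aababbb => abbb
  | abb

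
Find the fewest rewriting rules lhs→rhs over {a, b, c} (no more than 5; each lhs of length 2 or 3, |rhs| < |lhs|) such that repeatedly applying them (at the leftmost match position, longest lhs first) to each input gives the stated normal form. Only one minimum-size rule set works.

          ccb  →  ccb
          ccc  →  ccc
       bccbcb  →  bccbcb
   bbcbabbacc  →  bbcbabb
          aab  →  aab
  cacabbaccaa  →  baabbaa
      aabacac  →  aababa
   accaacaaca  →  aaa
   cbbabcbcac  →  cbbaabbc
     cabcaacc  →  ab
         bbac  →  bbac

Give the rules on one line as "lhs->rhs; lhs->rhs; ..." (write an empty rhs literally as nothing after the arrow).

  | ccb
  | ccc
  | bccbcb
  | bbcbabbacc => bbcbabb

acc->; bca->ab; ca->; cac->ba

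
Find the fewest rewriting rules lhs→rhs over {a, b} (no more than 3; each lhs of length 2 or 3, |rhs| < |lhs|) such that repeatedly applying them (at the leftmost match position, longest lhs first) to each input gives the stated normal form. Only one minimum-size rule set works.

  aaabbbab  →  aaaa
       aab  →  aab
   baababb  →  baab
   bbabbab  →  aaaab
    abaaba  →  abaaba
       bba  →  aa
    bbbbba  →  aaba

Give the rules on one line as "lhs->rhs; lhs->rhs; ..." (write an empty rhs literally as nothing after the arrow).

  | aaabbbab => aaaabab => aaaa
  | aab
  | baababb => baab
  | bbabbab => aabbab => aaaab

bab->; bb->a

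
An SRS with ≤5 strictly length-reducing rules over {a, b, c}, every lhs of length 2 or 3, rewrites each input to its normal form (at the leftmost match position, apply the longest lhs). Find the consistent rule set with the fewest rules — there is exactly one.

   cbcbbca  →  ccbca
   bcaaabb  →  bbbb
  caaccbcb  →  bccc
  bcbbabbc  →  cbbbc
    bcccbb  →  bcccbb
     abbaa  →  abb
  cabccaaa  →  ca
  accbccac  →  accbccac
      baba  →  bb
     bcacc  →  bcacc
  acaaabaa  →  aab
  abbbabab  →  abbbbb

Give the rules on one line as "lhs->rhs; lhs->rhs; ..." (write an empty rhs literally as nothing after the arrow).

  | cbcbbca => ccbca
  | bcaaabb => bbaabb => bbabb => bbbb
  | caaccbcb => baccbcb => bccbcb => bccc
  | bcbbabbc => cbabbc => cbbbc

aca->; ba->b; bcb->c; caa->ba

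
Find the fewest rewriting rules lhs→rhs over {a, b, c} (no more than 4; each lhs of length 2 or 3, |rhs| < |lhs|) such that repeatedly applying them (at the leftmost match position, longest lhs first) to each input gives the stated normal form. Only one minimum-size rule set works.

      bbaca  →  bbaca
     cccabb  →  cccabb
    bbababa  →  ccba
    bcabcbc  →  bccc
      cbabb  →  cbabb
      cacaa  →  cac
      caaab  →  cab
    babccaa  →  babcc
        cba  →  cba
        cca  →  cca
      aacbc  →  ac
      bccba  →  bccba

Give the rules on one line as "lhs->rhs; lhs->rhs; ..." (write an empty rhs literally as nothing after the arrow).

  | bbaca
  | cccabb
  | bbababa => bbcba => ccba
  | bcabcbc => bcabac => bccc

aa->; aba->c; bbc->cc; cbc->ac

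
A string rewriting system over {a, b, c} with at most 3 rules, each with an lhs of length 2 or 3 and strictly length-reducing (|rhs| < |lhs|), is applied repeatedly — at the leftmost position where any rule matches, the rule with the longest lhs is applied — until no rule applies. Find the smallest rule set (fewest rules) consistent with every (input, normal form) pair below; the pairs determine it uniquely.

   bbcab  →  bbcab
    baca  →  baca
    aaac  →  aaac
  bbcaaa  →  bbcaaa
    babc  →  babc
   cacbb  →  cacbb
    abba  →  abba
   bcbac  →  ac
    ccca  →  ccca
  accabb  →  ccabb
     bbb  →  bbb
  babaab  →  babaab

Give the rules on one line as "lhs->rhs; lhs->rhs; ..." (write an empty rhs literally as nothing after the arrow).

  | bbcab
  | baca
  | aaac
  | bbcaaa

acc->cc; bcb->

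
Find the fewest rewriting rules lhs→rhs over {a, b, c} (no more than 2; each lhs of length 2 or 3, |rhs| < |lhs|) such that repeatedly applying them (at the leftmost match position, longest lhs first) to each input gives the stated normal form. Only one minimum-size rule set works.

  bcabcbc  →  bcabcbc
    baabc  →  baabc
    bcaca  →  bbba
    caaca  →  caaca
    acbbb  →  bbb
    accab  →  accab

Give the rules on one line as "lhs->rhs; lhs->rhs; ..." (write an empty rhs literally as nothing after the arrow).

  | bcabcbc
  | baabc
  | bcaca => bbba
  | caaca

acb->b; cac->bb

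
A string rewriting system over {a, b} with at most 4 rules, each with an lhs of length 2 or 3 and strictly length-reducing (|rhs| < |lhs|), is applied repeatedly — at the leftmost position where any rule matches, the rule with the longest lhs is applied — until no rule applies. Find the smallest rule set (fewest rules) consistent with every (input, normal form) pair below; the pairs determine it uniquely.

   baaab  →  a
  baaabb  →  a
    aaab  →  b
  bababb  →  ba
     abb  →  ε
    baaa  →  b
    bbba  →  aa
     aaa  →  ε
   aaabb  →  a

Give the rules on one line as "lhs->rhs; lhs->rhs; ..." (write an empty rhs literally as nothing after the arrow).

aaa->; ab->a; abb->; bb->a

  | baaab => bb => a
  | baaabb => bbb => ab => a
  | aaab => b
  | bababb => baabb => ba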